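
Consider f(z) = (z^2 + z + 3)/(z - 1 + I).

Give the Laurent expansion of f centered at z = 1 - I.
Put w = z - (1 - I), i.e. z = w + 1 - I. The denominator is w, so it suffices to rewrite the numerator in powers of w.

P(z) = z^2 + z + 3
P(w + 1 - I) = 4 - 3*I + (3 - 2*I)*w + w^2

Dividing each term by w:
  f = (4 - 3*I)/w + 3 - 2*I + w

Substituting back w = z - 1 + I:
  f(z) = (4 - 3*I)/(z - 1 + I) + 3 - 2*I + (z - 1 + I)

The series is finite because the numerator is a polynomial; the negative powers form the principal part, and the coefficient of 1/(z - 1 + I) gives Res(f, 1 - I) = 4 - 3*I.

Final answer: (4 - 3*I)/(z - 1 + I) + 3 - 2*I + (z - 1 + I)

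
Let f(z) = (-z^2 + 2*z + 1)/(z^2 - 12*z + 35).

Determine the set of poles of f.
The singularities of f are the zeros of the denominator. Factoring,
  z^2 - 12*z + 35 = (z - 7)*(z - 5)
so the candidates are z = 7, z = 5.

Check the numerator P(z) = -z^2 + 2*z + 1 at each one:
  P(7) = -34 ≠ 0, so z = 7 is a (simple) pole.
  P(5) = -14 ≠ 0, so z = 5 is a (simple) pole.

Poles of f: {5, 7}

Final answer: {5, 7}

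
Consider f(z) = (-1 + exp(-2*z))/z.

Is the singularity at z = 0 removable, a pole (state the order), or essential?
Let u = z. The exponent is -2*z = -2u, so
  f = (e^(-2u) - 1)/u = ((-2u) + (-2u)^2/2 + (-2u)^3/6 + ...)/u = -2 + (2)*u + (-4/3)*u^2 + ...
The Laurent expansion about u = 0 has no negative powers; equivalently lim_{z→0} f(z) = -2 exists and is finite.
So the singularity is removable.

Final answer: removable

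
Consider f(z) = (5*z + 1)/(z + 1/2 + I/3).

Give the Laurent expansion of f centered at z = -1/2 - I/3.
Put w = z - (-1/2 - I/3), i.e. z = w - 1/2 - I/3. The denominator is w, so it suffices to rewrite the numerator in powers of w.

P(z) = 5*z + 1
P(w - 1/2 - I/3) = -3/2 - 5*I/3 + 5*w

Dividing each term by w:
  f = (-3/2 - 5*I/3)/w + 5

Substituting back w = z + 1/2 + I/3:
  f(z) = (-3/2 - 5*I/3)/(z + 1/2 + I/3) + 5

The series is finite because the numerator is a polynomial; the negative powers form the principal part, and the coefficient of 1/(z + 1/2 + I/3) gives Res(f, -1/2 - I/3) = -3/2 - 5*I/3.

Final answer: (-3/2 - 5*I/3)/(z + 1/2 + I/3) + 5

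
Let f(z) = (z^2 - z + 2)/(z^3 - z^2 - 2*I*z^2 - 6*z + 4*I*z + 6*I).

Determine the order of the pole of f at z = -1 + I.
2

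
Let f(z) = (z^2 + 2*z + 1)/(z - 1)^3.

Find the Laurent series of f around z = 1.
4/(z - 1)^3 + 4/(z - 1)^2 + 1/(z - 1)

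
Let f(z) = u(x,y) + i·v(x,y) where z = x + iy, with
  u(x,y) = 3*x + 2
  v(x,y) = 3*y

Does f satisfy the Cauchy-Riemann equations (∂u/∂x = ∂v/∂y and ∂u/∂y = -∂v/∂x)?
∂u/∂x = 3
∂v/∂y = 3
∂u/∂y = 0
∂v/∂x = 0
∂u/∂x = ∂v/∂y and ∂u/∂y = -∂v/∂x hold identically; f is analytic.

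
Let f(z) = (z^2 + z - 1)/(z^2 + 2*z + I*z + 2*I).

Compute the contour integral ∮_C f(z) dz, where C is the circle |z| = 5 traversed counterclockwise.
pi*(2 - 2*I)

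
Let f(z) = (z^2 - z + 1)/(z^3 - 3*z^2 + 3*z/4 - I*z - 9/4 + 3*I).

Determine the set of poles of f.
The singularities of f are the zeros of the denominator. Factoring,
  z^3 - 3*z^2 + 3*z/4 - I*z - 9/4 + 3*I = (z - 3)*(z - 1/2 - I)*(z + 1/2 + I)
so the candidates are z = 3, z = 1/2 + I, z = -1/2 - I.

Check the numerator P(z) = z^2 - z + 1 at each one:
  P(3) = 7 ≠ 0, so z = 3 is a (simple) pole.
  P(1/2 + I) = -1/4 ≠ 0, so z = 1/2 + I is a (simple) pole.
  P(-1/2 - I) = 3/4 + 2*I ≠ 0, so z = -1/2 - I is a (simple) pole.

Poles of f: {-1/2 - I, 1/2 + I, 3}

Final answer: {-1/2 - I, 1/2 + I, 3}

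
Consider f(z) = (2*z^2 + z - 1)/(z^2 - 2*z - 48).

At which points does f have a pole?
The singularities of f are the zeros of the denominator. Factoring,
  z^2 - 2*z - 48 = (z + 6)*(z - 8)
so the candidates are z = -6, z = 8.

Check the numerator P(z) = 2*z^2 + z - 1 at each one:
  P(-6) = 65 ≠ 0, so z = -6 is a (simple) pole.
  P(8) = 135 ≠ 0, so z = 8 is a (simple) pole.

Poles of f: {-6, 8}

Final answer: {-6, 8}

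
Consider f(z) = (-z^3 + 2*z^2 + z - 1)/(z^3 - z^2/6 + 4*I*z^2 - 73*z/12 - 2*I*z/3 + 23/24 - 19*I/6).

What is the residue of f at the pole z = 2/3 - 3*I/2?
4511/600 - 439*I/200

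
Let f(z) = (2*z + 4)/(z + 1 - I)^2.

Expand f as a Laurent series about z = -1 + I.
Put w = z - (-1 + I), i.e. z = w - 1 + I. The denominator is w^2, so it suffices to rewrite the numerator in powers of w.

P(z) = 2*z + 4
P(w - 1 + I) = 2 + 2*I + 2*w

Dividing each term by w^2:
  f = (2 + 2*I)/w^2 + 2/w

Substituting back w = z + 1 - I:
  f(z) = (2 + 2*I)/(z + 1 - I)^2 + 2/(z + 1 - I)

The series is finite because the numerator is a polynomial; the negative powers form the principal part, and the coefficient of 1/(z + 1 - I) gives Res(f, -1 + I) = 2.

Final answer: (2 + 2*I)/(z + 1 - I)^2 + 2/(z + 1 - I)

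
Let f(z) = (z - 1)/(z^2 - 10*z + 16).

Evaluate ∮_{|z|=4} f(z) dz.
By the residue theorem, ∮_C f(z) dz = 2πi · (sum of the residues of f at the poles inside |z| = 4).

The denominator factors as (z - 8)*(z - 2), so the singularities of f are simple poles at z = 8, z = 2.
  |8|² = 64 > 16 = 4², so this pole is outside the contour.
  |2|² = 4 < 16 = 4², so this pole is inside the contour.

With P(z) = z - 1 and Q(z) = z^2 - 10*z + 16, each pole is simple, so Res(f, z₀) = P(z₀)/Q'(z₀) with Q'(z) = 2*z - 10.
  Res(f, 2) = P(2)/Q'(2) = (1)/(-6) = -1/6

∮_C f(z) dz = 2πi · (-1/6) = -I*pi/3

Final answer: -I*pi/3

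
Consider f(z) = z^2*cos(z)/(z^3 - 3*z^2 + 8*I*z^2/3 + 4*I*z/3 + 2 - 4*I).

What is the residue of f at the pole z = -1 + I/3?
Write f(z) = P(z)/Q(z) with P(z) = z^2*cos(z) and Q(z) = z^3 - 3*z^2 + 8*I*z^2/3 + 4*I*z/3 + 2 - 4*I.
The denominator factors as Q(z) = (z - 1)*(z + 1 - I/3)*(z - 3 + 3*I), so z = -1 + I/3 is a simple zero of Q and P is analytic there; z = -1 + I/3 is therefore a simple pole and
  Res(f, z₀) = P(z₀)/Q'(z₀).

Q'(z) = 3*z^2 - 6*z + 16*I*z/3 + 4*I/3, so Q'(-1 + I/3) = 62/9 - 8*I.
P(-1 + I/3) = (8/9 - 2*I/3)*cos(1 - I/3).

Res(f, -1 + I/3) = ((8/9 - 2*I/3)*cos(1 - I/3))/(62/9 - 8*I) = (232/2257 + 51*I/2257)*cos(1 - I/3)

Final answer: (232/2257 + 51*I/2257)*cos(1 - I/3)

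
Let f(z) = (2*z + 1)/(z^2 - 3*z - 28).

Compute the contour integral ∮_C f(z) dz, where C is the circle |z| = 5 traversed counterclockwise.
By the residue theorem, ∮_C f(z) dz = 2πi · (sum of the residues of f at the poles inside |z| = 5).

The denominator factors as (z - 7)*(z + 4), so the singularities of f are simple poles at z = 7, z = -4.
  |7|² = 49 > 25 = 5², so this pole is outside the contour.
  |-4|² = 16 < 25 = 5², so this pole is inside the contour.

With P(z) = 2*z + 1 and Q(z) = z^2 - 3*z - 28, each pole is simple, so Res(f, z₀) = P(z₀)/Q'(z₀) with Q'(z) = 2*z - 3.
  Res(f, -4) = P(-4)/Q'(-4) = (-7)/(-11) = 7/11

∮_C f(z) dz = 2πi · (7/11) = 14*I*pi/11

Final answer: 14*I*pi/11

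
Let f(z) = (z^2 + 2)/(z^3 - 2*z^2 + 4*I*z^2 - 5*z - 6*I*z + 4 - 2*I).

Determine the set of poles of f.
{-2*I, -I, 2 - I}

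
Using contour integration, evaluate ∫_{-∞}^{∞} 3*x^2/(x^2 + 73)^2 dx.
3*sqrt(73)*pi/146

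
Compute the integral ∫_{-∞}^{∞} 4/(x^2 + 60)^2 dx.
sqrt(15)*pi/900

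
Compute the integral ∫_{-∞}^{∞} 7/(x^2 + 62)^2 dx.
Let f(z) = 7/(z^2 + 62)^2. The denominator has no real zeros and deg Q - deg P = 4 ≥ 2, so the integral of f over the upper semicircle |z| = R tends to 0 as R → ∞. Closing the contour in the upper half-plane,
  ∫_{-∞}^{∞} f(x) dx = 2πi · Σ Res(f, z_k)  over the poles with Im z_k > 0.

Zeros of the denominator: z^2 + 62 = 0 gives z = ±sqrt(62)*I.
Upper half-plane: z = sqrt(62)*I (a pole of order 2).

Write f(z) = g(z)/(z - sqrt(62)*I)^2 with g(z) = 7/(z + sqrt(62)*I)^2. For a double pole, Res(f, z₀) = g'(z₀):
  g'(z) = -14/(z + sqrt(62)*I)^3
  Res(f, sqrt(62)*I) = g'(sqrt(62)*I) = -7*sqrt(62)*I/15376

∫_{-∞}^{∞} f(x) dx = 2πi · (-7*sqrt(62)*I/15376) = 7*sqrt(62)*pi/7688

Final answer: 7*sqrt(62)*pi/7688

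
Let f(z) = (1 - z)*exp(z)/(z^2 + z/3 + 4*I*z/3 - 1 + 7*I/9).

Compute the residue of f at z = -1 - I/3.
Write f(z) = P(z)/Q(z) with P(z) = (1 - z)*exp(z) and Q(z) = z^2 + z/3 + 4*I*z/3 - 1 + 7*I/9.
The denominator factors as Q(z) = (z + 1 + I/3)*(z - 2/3 + I), so z = -1 - I/3 is a simple zero of Q and P is analytic there; z = -1 - I/3 is therefore a simple pole and
  Res(f, z₀) = P(z₀)/Q'(z₀).

Q'(z) = 2*z + 1/3 + 4*I/3, so Q'(-1 - I/3) = -5/3 + 2*I/3.
P(-1 - I/3) = (2 + I/3)*exp(-1 - I/3).

Res(f, -1 - I/3) = ((2 + I/3)*exp(-1 - I/3))/(-5/3 + 2*I/3) = (-28/29 - 17*I/29)*exp(-1 - I/3)

Final answer: (-28/29 - 17*I/29)*exp(-1 - I/3)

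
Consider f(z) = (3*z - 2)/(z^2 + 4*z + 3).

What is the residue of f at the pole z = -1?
Write f(z) = P(z)/Q(z) with P(z) = 3*z - 2 and Q(z) = z^2 + 4*z + 3.
The denominator factors as Q(z) = (z + 1)*(z + 3), so z = -1 is a simple zero of Q and P is analytic there; z = -1 is therefore a simple pole and
  Res(f, z₀) = P(z₀)/Q'(z₀).

Q'(z) = 2*z + 4, so Q'(-1) = 2.
P(-1) = -5.

Res(f, -1) = (-5)/(2) = -5/2

Final answer: -5/2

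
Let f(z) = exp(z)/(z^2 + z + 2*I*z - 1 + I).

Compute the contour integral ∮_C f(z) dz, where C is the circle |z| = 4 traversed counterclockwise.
By the residue theorem, ∮_C f(z) dz = 2πi · (sum of the residues of f at the poles inside |z| = 4).

The denominator factors as (z + I)*(z + 1 + I), so the singularities of f are simple poles at z = -I, z = -1 - I.
  |-I|² = 1 < 16 = 4², so this pole is inside the contour.
  |-1 - I|² = 2 < 16 = 4², so this pole is inside the contour.

With P(z) = exp(z) and Q(z) = z^2 + z + 2*I*z - 1 + I, each pole is simple, so Res(f, z₀) = P(z₀)/Q'(z₀) with Q'(z) = 2*z + 1 + 2*I.
  Res(f, -I) = P(-I)/Q'(-I) = (exp(-I))/(1) = exp(-I)
  Res(f, -1 - I) = P(-1 - I)/Q'(-1 - I) = (exp(-1 - I))/(-1) = -exp(-1 - I)

Sum of residues inside C: exp(-I) - exp(-1 - I)
∮_C f(z) dz = 2πi · (exp(-I) - exp(-1 - I)) = -2*I*pi*exp(-1 - I) + 2*I*pi*exp(-I)

Final answer: -2*I*pi*exp(-1 - I) + 2*I*pi*exp(-I)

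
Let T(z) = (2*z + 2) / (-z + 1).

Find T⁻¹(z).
Set w = T(z) = (2*z + 2) / (-z + 1) and solve for z:
  w*(-z + 1) = 2*z + 2
  w + z*(-w - 2) - 2 = 0
  z*(-w - 2) = 2 - w
  z = (w - 2)/(w + 2)
Renaming the variable, T⁻¹(z) = (z - 2)/(z + 2).
(Check: ad - bc = 4 ≠ 0, so T is invertible.)

Final answer: (z - 2)/(z + 2)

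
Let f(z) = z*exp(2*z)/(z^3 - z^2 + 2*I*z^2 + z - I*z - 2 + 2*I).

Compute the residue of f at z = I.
(-1/15 - 2*I/15)*exp(2*I)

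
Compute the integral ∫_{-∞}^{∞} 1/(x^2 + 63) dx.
Let f(z) = 1/(z^2 + 63). The denominator has no real zeros and deg Q - deg P = 2 ≥ 2, so the integral of f over the upper semicircle |z| = R tends to 0 as R → ∞. Closing the contour in the upper half-plane,
  ∫_{-∞}^{∞} f(x) dx = 2πi · Σ Res(f, z_k)  over the poles with Im z_k > 0.

Zeros of the denominator: z^2 + 63 = 0 gives z = ±3*sqrt(7)*I.
Upper half-plane: z = 3*sqrt(7)*I (simple).

Each pole is a simple zero of Q(z) = z^2 + 63, so Res(f, z₀) = P(z₀)/Q'(z₀) with P(z) = 1, Q'(z) = 2*z:
  Res(f, 3*sqrt(7)*I) = (1)/(6*sqrt(7)*I) = -sqrt(7)*I/42

∫_{-∞}^{∞} f(x) dx = 2πi · (-sqrt(7)*I/42) = sqrt(7)*pi/21

Final answer: sqrt(7)*pi/21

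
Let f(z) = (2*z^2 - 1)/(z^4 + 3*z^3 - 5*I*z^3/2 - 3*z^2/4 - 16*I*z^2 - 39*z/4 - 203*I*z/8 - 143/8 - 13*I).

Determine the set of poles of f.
The singularities of f are the zeros of the denominator. Factoring,
  z^4 + 3*z^3 - 5*I*z^3/2 - 3*z^2/4 - 16*I*z^2 - 39*z/4 - 203*I*z/8 - 143/8 - 13*I = (z + 1/2 - I)*(z + 3 + I/2)*(z + 3/2 + I)*(z - 2 - 3*I)
so the candidates are z = -1/2 + I, z = -3 - I/2, z = -3/2 - I, z = 2 + 3*I.

Check the numerator P(z) = 2*z^2 - 1 at each one:
  P(-1/2 + I) = -5/2 - 2*I ≠ 0, so z = -1/2 + I is a (simple) pole.
  P(-3 - I/2) = 33/2 + 6*I ≠ 0, so z = -3 - I/2 is a (simple) pole.
  P(-3/2 - I) = 3/2 + 6*I ≠ 0, so z = -3/2 - I is a (simple) pole.
  P(2 + 3*I) = -11 + 24*I ≠ 0, so z = 2 + 3*I is a (simple) pole.

Poles of f: {-3 - I/2, -3/2 - I, -1/2 + I, 2 + 3*I}

Final answer: {-3 - I/2, -3/2 - I, -1/2 + I, 2 + 3*I}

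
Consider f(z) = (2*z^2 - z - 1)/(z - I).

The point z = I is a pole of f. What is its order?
Factor the denominator:
  z - I = (z - I)

The numerator P(z) = 2*z^2 - z - 1 has P(I) = -3 - I ≠ 0, so no factor of (z - I) cancels.
Near z = I we can therefore write f(z) = g(z)/(z - I) with g analytic at I and g(I) ≠ 0 (g is just the numerator).

Hence z = I is a pole of order 1.

Final answer: 1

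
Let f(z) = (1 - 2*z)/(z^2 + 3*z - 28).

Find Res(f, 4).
Write f(z) = P(z)/Q(z) with P(z) = 1 - 2*z and Q(z) = z^2 + 3*z - 28.
The denominator factors as Q(z) = (z - 4)*(z + 7), so z = 4 is a simple zero of Q and P is analytic there; z = 4 is therefore a simple pole and
  Res(f, z₀) = P(z₀)/Q'(z₀).

Q'(z) = 2*z + 3, so Q'(4) = 11.
P(4) = -7.

Res(f, 4) = (-7)/(11) = -7/11

Final answer: -7/11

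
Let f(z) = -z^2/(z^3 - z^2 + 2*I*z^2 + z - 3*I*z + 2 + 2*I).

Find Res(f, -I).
Write f(z) = P(z)/Q(z) with P(z) = -z^2 and Q(z) = z^3 - z^2 + 2*I*z^2 + z - 3*I*z + 2 + 2*I.
The denominator factors as Q(z) = (z + I)*(z + 2*I)*(z - 1 - I), so z = -I is a simple zero of Q and P is analytic there; z = -I is therefore a simple pole and
  Res(f, z₀) = P(z₀)/Q'(z₀).

Q'(z) = 3*z^2 - 2*z + 4*I*z + 1 - 3*I, so Q'(-I) = 2 - I.
P(-I) = 1.

Res(f, -I) = (1)/(2 - I) = 2/5 + I/5

Final answer: 2/5 + I/5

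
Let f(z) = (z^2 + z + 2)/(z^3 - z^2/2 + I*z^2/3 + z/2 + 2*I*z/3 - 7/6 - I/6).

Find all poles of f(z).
{-1/2 + I, -I, 1 - I/3}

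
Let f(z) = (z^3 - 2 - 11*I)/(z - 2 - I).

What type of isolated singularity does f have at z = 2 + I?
The numerator vanishes at z = 2 + I ((2 + I)^3 = 2 + 11*I), so it is divisible by z - 2 - I:
  z^3 - 2 - 11*I = (z - 2 - I)*(z^2 + 2*z + I*z + 3 + 4*I)
Hence for z ≠ 2 + I, f(z) = z^2 + 2*z + I*z + 3 + 4*I, a polynomial, and lim_{z→2 + I} f(z) = 9 + 12*I is finite.
So the singularity is removable.

Final answer: removable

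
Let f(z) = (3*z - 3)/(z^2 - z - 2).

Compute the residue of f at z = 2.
Write f(z) = P(z)/Q(z) with P(z) = 3*z - 3 and Q(z) = z^2 - z - 2.
The denominator factors as Q(z) = (z + 1)*(z - 2), so z = 2 is a simple zero of Q and P is analytic there; z = 2 is therefore a simple pole and
  Res(f, z₀) = P(z₀)/Q'(z₀).

Q'(z) = 2*z - 1, so Q'(2) = 3.
P(2) = 3.

Res(f, 2) = (3)/(3) = 1

Final answer: 1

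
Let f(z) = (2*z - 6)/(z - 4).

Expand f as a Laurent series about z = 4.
2/(z - 4) + 2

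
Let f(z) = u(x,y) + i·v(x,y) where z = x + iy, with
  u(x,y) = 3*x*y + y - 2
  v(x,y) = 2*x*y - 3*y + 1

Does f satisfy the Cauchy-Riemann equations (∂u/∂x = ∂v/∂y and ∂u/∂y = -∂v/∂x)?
∂u/∂x = 3*y
∂v/∂y = 2*x - 3
∂u/∂y = 3*x + 1
∂v/∂x = 2*y
∂u/∂x ≠ ∂v/∂y and ∂u/∂y ≠ -∂v/∂x; the Cauchy-Riemann equations are not satisfied, so f is not analytic.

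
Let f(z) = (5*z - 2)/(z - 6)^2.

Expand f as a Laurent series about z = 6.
Put w = z - (6), i.e. z = w + 6. The denominator is w^2, so it suffices to rewrite the numerator in powers of w.

P(z) = 5*z - 2
P(w + 6) = 28 + 5*w

Dividing each term by w^2:
  f = 28/w^2 + 5/w

Substituting back w = z - 6:
  f(z) = 28/(z - 6)^2 + 5/(z - 6)

The series is finite because the numerator is a polynomial; the negative powers form the principal part, and the coefficient of 1/(z - 6) gives Res(f, 6) = 5.

Final answer: 28/(z - 6)^2 + 5/(z - 6)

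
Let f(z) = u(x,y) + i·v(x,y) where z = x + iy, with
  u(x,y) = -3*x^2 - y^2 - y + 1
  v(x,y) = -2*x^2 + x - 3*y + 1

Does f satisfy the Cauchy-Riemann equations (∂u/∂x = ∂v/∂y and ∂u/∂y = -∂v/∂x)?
∂u/∂x = -6*x
∂v/∂y = -3
∂u/∂y = -2*y - 1
∂v/∂x = 1 - 4*x
∂u/∂x ≠ ∂v/∂y and ∂u/∂y ≠ -∂v/∂x; the Cauchy-Riemann equations are not satisfied, so f is not analytic.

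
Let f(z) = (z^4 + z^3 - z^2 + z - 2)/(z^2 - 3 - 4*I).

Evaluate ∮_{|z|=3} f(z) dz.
pi*(-8 + 8*I)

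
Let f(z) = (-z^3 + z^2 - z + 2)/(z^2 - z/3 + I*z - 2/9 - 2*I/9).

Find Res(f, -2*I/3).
Write f(z) = P(z)/Q(z) with P(z) = -z^3 + z^2 - z + 2 and Q(z) = z^2 - z/3 + I*z - 2/9 - 2*I/9.
The denominator factors as Q(z) = (z + 2*I/3)*(z - 1/3 + I/3), so z = -2*I/3 is a simple zero of Q and P is analytic there; z = -2*I/3 is therefore a simple pole and
  Res(f, z₀) = P(z₀)/Q'(z₀).

Q'(z) = 2*z - 1/3 + I, so Q'(-2*I/3) = -1/3 - I/3.
P(-2*I/3) = 14/9 + 10*I/27.

Res(f, -2*I/3) = (14/9 + 10*I/27)/(-1/3 - I/3) = -26/9 + 16*I/9

Final answer: -26/9 + 16*I/9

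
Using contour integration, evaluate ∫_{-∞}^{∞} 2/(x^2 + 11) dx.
2*sqrt(11)*pi/11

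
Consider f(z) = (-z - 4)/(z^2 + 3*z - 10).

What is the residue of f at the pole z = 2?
Write f(z) = P(z)/Q(z) with P(z) = -z - 4 and Q(z) = z^2 + 3*z - 10.
The denominator factors as Q(z) = (z - 2)*(z + 5), so z = 2 is a simple zero of Q and P is analytic there; z = 2 is therefore a simple pole and
  Res(f, z₀) = P(z₀)/Q'(z₀).

Q'(z) = 2*z + 3, so Q'(2) = 7.
P(2) = -6.

Res(f, 2) = (-6)/(7) = -6/7

Final answer: -6/7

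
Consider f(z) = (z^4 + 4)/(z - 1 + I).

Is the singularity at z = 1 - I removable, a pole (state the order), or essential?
The numerator vanishes at z = 1 - I ((1 - I)^4 = -4), so it is divisible by z - 1 + I:
  z^4 + 4 = (z - 1 + I)*(z^3 + z^2 - I*z^2 - 2*I*z - 2 - 2*I)
Hence for z ≠ 1 - I, f(z) = z^3 + z^2 - I*z^2 - 2*I*z - 2 - 2*I, a polynomial, and lim_{z→1 - I} f(z) = -8 - 8*I is finite.
So the singularity is removable.

Final answer: removable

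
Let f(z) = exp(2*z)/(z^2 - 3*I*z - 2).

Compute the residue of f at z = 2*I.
Write f(z) = P(z)/Q(z) with P(z) = exp(2*z) and Q(z) = z^2 - 3*I*z - 2.
The denominator factors as Q(z) = (z - I)*(z - 2*I), so z = 2*I is a simple zero of Q and P is analytic there; z = 2*I is therefore a simple pole and
  Res(f, z₀) = P(z₀)/Q'(z₀).

Q'(z) = 2*z - 3*I, so Q'(2*I) = I.
P(2*I) = exp(4*I).

Res(f, 2*I) = (exp(4*I))/(I) = -I*exp(4*I)

Final answer: -I*exp(4*I)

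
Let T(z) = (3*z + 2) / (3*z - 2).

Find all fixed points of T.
T(z) = z means 3*z + 2 = z*(3*z - 2), i.e.
  3*z^2 - 5*z - 2 = 0.
Discriminant: (-5)^2 - 4*(3)*(-2) = 49, so the roots are real.
  z = (5 ± sqrt(49))/(2*(3))
Fixed points: {-1/3, 2}

Final answer: {-1/3, 2}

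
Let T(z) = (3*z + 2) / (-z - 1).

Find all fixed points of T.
T(z) = z means 3*z + 2 = z*(-z - 1), i.e.
  -z^2 - 4*z - 2 = 0.
Discriminant: (-4)^2 - 4*(-1)*(-2) = 8, so the roots are real.
  z = (4 ± sqrt(8))/(2*(-1))
Fixed points: {-2 - sqrt(2), -2 + sqrt(2)}

Final answer: {-2 - sqrt(2), -2 + sqrt(2)}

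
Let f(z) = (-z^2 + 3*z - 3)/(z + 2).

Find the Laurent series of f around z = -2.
Put w = z - (-2), i.e. z = w - 2. The denominator is w, so it suffices to rewrite the numerator in powers of w.

P(z) = -z^2 + 3*z - 3
P(w - 2) = -13 + 7*w - w^2

Dividing each term by w:
  f = -13/w + 7 - w

Substituting back w = z + 2:
  f(z) = -13/(z + 2) + 7 - (z + 2)

The series is finite because the numerator is a polynomial; the negative powers form the principal part, and the coefficient of 1/(z + 2) gives Res(f, -2) = -13.

Final answer: -13/(z + 2) + 7 - (z + 2)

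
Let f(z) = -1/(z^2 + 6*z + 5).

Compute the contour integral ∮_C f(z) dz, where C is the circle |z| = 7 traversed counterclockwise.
0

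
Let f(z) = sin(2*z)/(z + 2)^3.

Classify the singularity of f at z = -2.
Write f(z) = g(z)/(z + 2)^3 with g(z) = sin(2*z).
g is entire and g(-2) = -sin(4) ≠ 0, so no factor of (z + 2) cancels: the Laurent expansion of f about z = -2 starts at the power -3, i.e. lim_{z→z₀} (z - z₀)^3 f(z) = -sin(4) is finite and nonzero.
So z = -2 is a pole of order 3.

Final answer: pole of order 3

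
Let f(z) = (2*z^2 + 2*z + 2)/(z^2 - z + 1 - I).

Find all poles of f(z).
The singularities of f are the zeros of the denominator. Factoring,
  z^2 - z + 1 - I = (z + I)*(z - 1 - I)
so the candidates are z = -I, z = 1 + I.

Check the numerator P(z) = 2*z^2 + 2*z + 2 at each one:
  P(-I) = -2*I ≠ 0, so z = -I is a (simple) pole.
  P(1 + I) = 4 + 6*I ≠ 0, so z = 1 + I is a (simple) pole.

Poles of f: {-I, 1 + I}

Final answer: {-I, 1 + I}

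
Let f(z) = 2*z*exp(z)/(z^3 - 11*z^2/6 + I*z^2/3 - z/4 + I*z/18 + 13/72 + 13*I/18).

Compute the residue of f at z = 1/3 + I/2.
Write f(z) = P(z)/Q(z) with P(z) = 2*z*exp(z) and Q(z) = z^3 - 11*z^2/6 + I*z^2/3 - z/4 + I*z/18 + 13/72 + 13*I/18.
The denominator factors as Q(z) = (z + 1/2 + I/3)*(z - 1/3 - I/2)*(z - 2 + I/2), so z = 1/3 + I/2 is a simple zero of Q and P is analytic there; z = 1/3 + I/2 is therefore a simple pole and
  Res(f, z₀) = P(z₀)/Q'(z₀).

Q'(z) = 3*z^2 - 11*z/3 + 2*I*z/3 - 1/4 + I/18, so Q'(1/3 + I/2) = -20/9 - 5*I/9.
P(1/3 + I/2) = (2/3 + I)*exp(1/3 + I/2).

Res(f, 1/3 + I/2) = ((2/3 + I)*exp(1/3 + I/2))/(-20/9 - 5*I/9) = (-33/85 - 6*I/17)*exp(1/3 + I/2)

Final answer: (-33/85 - 6*I/17)*exp(1/3 + I/2)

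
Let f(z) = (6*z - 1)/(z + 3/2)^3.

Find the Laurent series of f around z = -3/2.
-10/(z + 3/2)^3 + 6/(z + 3/2)^2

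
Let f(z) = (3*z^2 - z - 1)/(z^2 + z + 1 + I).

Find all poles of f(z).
The singularities of f are the zeros of the denominator. Factoring,
  z^2 + z + 1 + I = (z + 1 - I)*(z + I)
so the candidates are z = -1 + I, z = -I.

Check the numerator P(z) = 3*z^2 - z - 1 at each one:
  P(-1 + I) = -7*I ≠ 0, so z = -1 + I is a (simple) pole.
  P(-I) = -4 + I ≠ 0, so z = -I is a (simple) pole.

Poles of f: {-1 + I, -I}

Final answer: {-1 + I, -I}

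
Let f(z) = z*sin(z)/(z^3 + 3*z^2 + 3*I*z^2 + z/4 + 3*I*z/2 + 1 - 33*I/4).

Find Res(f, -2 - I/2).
(1/50 + 13*I/50)*sin(2 + I/2)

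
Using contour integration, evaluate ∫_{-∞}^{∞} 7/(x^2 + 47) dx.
Let f(z) = 7/(z^2 + 47). The denominator has no real zeros and deg Q - deg P = 2 ≥ 2, so the integral of f over the upper semicircle |z| = R tends to 0 as R → ∞. Closing the contour in the upper half-plane,
  ∫_{-∞}^{∞} f(x) dx = 2πi · Σ Res(f, z_k)  over the poles with Im z_k > 0.

Zeros of the denominator: z^2 + 47 = 0 gives z = ±sqrt(47)*I.
Upper half-plane: z = sqrt(47)*I (simple).

Each pole is a simple zero of Q(z) = z^2 + 47, so Res(f, z₀) = P(z₀)/Q'(z₀) with P(z) = 7, Q'(z) = 2*z:
  Res(f, sqrt(47)*I) = (7)/(2*sqrt(47)*I) = -7*sqrt(47)*I/94

∫_{-∞}^{∞} f(x) dx = 2πi · (-7*sqrt(47)*I/94) = 7*sqrt(47)*pi/47

Final answer: 7*sqrt(47)*pi/47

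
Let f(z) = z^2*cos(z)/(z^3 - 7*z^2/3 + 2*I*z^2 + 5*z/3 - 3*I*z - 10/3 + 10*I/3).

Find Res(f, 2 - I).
Write f(z) = P(z)/Q(z) with P(z) = z^2*cos(z) and Q(z) = z^3 - 7*z^2/3 + 2*I*z^2 + 5*z/3 - 3*I*z - 10/3 + 10*I/3.
The denominator factors as Q(z) = (z - 1/3 - I)*(z + 2*I)*(z - 2 + I), so z = 2 - I is a simple zero of Q and P is analytic there; z = 2 - I is therefore a simple pole and
  Res(f, z₀) = P(z₀)/Q'(z₀).

Q'(z) = 3*z^2 - 14*z/3 + 4*I*z + 5/3 - 3*I, so Q'(2 - I) = 16/3 - 7*I/3.
P(2 - I) = (3 - 4*I)*cos(2 - I).

Res(f, 2 - I) = ((3 - 4*I)*cos(2 - I))/(16/3 - 7*I/3) = (228/305 - 129*I/305)*cos(2 - I)

Final answer: (228/305 - 129*I/305)*cos(2 - I)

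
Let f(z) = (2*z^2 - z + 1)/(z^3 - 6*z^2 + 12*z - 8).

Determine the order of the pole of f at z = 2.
Factor the denominator:
  z^3 - 6*z^2 + 12*z - 8 = (z - 2)^3

The numerator P(z) = 2*z^2 - z + 1 has P(2) = 7 ≠ 0, so no factor of (z - 2) cancels.
Near z = 2 we can therefore write f(z) = g(z)/(z - 2)^3 with g analytic at 2 and g(2) ≠ 0 (g is just the numerator).

Hence z = 2 is a pole of order 3.

Final answer: 3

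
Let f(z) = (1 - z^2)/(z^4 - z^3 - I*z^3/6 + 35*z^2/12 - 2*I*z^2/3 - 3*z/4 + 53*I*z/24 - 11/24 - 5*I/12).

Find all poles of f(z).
The singularities of f are the zeros of the denominator. Factoring,
  z^4 - z^3 - I*z^3/6 + 35*z^2/12 - 2*I*z^2/3 - 3*z/4 + 53*I*z/24 - 11/24 - 5*I/12 = (z + I/2)*(z + I)*(z - 1/2 + I/3)*(z - 1/2 - 2*I)
so the candidates are z = -I/2, z = -I, z = 1/2 - I/3, z = 1/2 + 2*I.

Check the numerator P(z) = 1 - z^2 at each one:
  P(-I/2) = 5/4 ≠ 0, so z = -I/2 is a (simple) pole.
  P(-I) = 2 ≠ 0, so z = -I is a (simple) pole.
  P(1/2 - I/3) = 31/36 + I/3 ≠ 0, so z = 1/2 - I/3 is a (simple) pole.
  P(1/2 + 2*I) = 19/4 - 2*I ≠ 0, so z = 1/2 + 2*I is a (simple) pole.

Poles of f: {-I, -I/2, 1/2 - I/3, 1/2 + 2*I}

Final answer: {-I, -I/2, 1/2 - I/3, 1/2 + 2*I}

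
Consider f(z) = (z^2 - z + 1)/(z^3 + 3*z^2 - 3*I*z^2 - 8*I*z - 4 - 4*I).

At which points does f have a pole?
{-2, -1 + I, 2*I}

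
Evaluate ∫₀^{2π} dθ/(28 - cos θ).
2*sqrt(87)*pi/261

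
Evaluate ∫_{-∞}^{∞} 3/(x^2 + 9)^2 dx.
pi/18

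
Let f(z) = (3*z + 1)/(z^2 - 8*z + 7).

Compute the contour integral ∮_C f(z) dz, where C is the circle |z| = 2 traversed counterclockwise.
By the residue theorem, ∮_C f(z) dz = 2πi · (sum of the residues of f at the poles inside |z| = 2).

The denominator factors as (z - 7)*(z - 1), so the singularities of f are simple poles at z = 7, z = 1.
  |7|² = 49 > 4 = 2², so this pole is outside the contour.
  |1|² = 1 < 4 = 2², so this pole is inside the contour.

With P(z) = 3*z + 1 and Q(z) = z^2 - 8*z + 7, each pole is simple, so Res(f, z₀) = P(z₀)/Q'(z₀) with Q'(z) = 2*z - 8.
  Res(f, 1) = P(1)/Q'(1) = (4)/(-6) = -2/3

∮_C f(z) dz = 2πi · (-2/3) = -4*I*pi/3

Final answer: -4*I*pi/3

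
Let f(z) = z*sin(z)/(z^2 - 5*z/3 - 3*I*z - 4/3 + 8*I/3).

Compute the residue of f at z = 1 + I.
Write f(z) = P(z)/Q(z) with P(z) = z*sin(z) and Q(z) = z^2 - 5*z/3 - 3*I*z - 4/3 + 8*I/3.
The denominator factors as Q(z) = (z - 2/3 - 2*I)*(z - 1 - I), so z = 1 + I is a simple zero of Q and P is analytic there; z = 1 + I is therefore a simple pole and
  Res(f, z₀) = P(z₀)/Q'(z₀).

Q'(z) = 2*z - 5/3 - 3*I, so Q'(1 + I) = 1/3 - I.
P(1 + I) = (1 + I)*sin(1 + I).

Res(f, 1 + I) = ((1 + I)*sin(1 + I))/(1/3 - I) = (-3/5 + 6*I/5)*sin(1 + I)

Final answer: (-3/5 + 6*I/5)*sin(1 + I)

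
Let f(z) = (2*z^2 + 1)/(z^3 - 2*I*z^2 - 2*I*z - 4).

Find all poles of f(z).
{-1 - I, 2*I, 1 + I}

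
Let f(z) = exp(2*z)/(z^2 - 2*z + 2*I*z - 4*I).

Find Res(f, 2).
(1/4 - I/4)*exp(4)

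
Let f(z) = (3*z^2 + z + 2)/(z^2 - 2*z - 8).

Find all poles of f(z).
The singularities of f are the zeros of the denominator. Factoring,
  z^2 - 2*z - 8 = (z + 2)*(z - 4)
so the candidates are z = -2, z = 4.

Check the numerator P(z) = 3*z^2 + z + 2 at each one:
  P(-2) = 12 ≠ 0, so z = -2 is a (simple) pole.
  P(4) = 54 ≠ 0, so z = 4 is a (simple) pole.

Poles of f: {-2, 4}

Final answer: {-2, 4}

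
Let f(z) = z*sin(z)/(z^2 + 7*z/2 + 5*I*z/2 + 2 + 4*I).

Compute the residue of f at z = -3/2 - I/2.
Write f(z) = P(z)/Q(z) with P(z) = z*sin(z) and Q(z) = z^2 + 7*z/2 + 5*I*z/2 + 2 + 4*I.
The denominator factors as Q(z) = (z + 2 + 2*I)*(z + 3/2 + I/2), so z = -3/2 - I/2 is a simple zero of Q and P is analytic there; z = -3/2 - I/2 is therefore a simple pole and
  Res(f, z₀) = P(z₀)/Q'(z₀).

Q'(z) = 2*z + 7/2 + 5*I/2, so Q'(-3/2 - I/2) = 1/2 + 3*I/2.
P(-3/2 - I/2) = (3/2 + I/2)*sin(3/2 + I/2).

Res(f, -3/2 - I/2) = ((3/2 + I/2)*sin(3/2 + I/2))/(1/2 + 3*I/2) = (3/5 - 4*I/5)*sin(3/2 + I/2)

Final answer: (3/5 - 4*I/5)*sin(3/2 + I/2)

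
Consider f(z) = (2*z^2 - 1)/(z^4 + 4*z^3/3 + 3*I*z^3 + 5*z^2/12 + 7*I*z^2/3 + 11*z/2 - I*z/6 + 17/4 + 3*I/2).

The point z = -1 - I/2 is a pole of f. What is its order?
Factor the denominator:
  z^4 + 4*z^3/3 + 3*I*z^3 + 5*z^2/12 + 7*I*z^2/3 + 11*z/2 - I*z/6 + 17/4 + 3*I/2 = (z + 1 + I/2)^2*(z - 2/3 - I)*(z + 3*I)

The numerator P(z) = 2*z^2 - 1 has P(-1 - I/2) = 1/2 + 2*I ≠ 0, so no factor of (z + 1 + I/2) cancels.
Near z = -1 - I/2 we can therefore write f(z) = g(z)/(z + 1 + I/2)^2 with g analytic at -1 - I/2 and g(-1 - I/2) ≠ 0 (g is the numerator divided by the remaining denominator factors).

Hence z = -1 - I/2 is a pole of order 2.

Final answer: 2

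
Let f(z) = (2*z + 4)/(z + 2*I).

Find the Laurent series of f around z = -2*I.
Put w = z - (-2*I), i.e. z = w - 2*I. The denominator is w, so it suffices to rewrite the numerator in powers of w.

P(z) = 2*z + 4
P(w - 2*I) = 4 - 4*I + 2*w

Dividing each term by w:
  f = (4 - 4*I)/w + 2

Substituting back w = z + 2*I:
  f(z) = (4 - 4*I)/(z + 2*I) + 2

The series is finite because the numerator is a polynomial; the negative powers form the principal part, and the coefficient of 1/(z + 2*I) gives Res(f, -2*I) = 4 - 4*I.

Final answer: (4 - 4*I)/(z + 2*I) + 2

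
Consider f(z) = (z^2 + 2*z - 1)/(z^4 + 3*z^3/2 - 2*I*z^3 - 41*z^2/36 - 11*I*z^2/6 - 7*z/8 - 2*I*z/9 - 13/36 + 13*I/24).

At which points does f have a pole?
{-3/2 + I, -1/2 - I/3, I, 1/2 + I/3}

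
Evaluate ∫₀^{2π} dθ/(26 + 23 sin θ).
Call the integral J. The integrand is 2π-periodic and we integrate over a full period, so shifting θ does not change the value (θ → θ + π/2 turns sin θ into cos θ). Hence
  J = ∫₀^{2π} dθ/(26 + 23 cos θ).
Put z = e^{iθ}: then cos θ = (z + 1/z)/2, dθ = dz/(iz), and z runs once counterclockwise around |z| = 1:
  J = ∮_{|z|=1} 1/(26 + 23*(z + 1/z)/2) · dz/(iz) = (2/i) ∮_{|z|=1} dz/(23*z^2 + 52*z + 23).
The roots of 23*z^2 + 52*z + 23 are z = (-26 ± sqrt(26^2 - 23^2))/23, with sqrt(147) = 7*sqrt(3); their product is 1, so only z₊ = -26/23 + 7*sqrt(3)/23 lies inside the unit circle (z₋ = -26/23 - 7*sqrt(3)/23 lies outside).
z₊ is a simple zero of q(z) = 23*z^2 + 52*z + 23, so Res(1/q, z₊) = 1/q'(z₊) with q'(z) = 46*z + 52; and q'(z₊) = 23*(z₊ - z₋) = 14*sqrt(3).
Therefore J = (2/i) · 2πi · 1/(14*sqrt(3)) = 2*pi/(7*sqrt(3)) = 2*sqrt(3)*pi/21

Final answer: 2*sqrt(3)*pi/21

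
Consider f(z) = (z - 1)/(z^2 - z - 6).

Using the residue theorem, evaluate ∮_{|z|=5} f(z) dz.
By the residue theorem, ∮_C f(z) dz = 2πi · (sum of the residues of f at the poles inside |z| = 5).

The denominator factors as (z + 2)*(z - 3), so the singularities of f are simple poles at z = -2, z = 3.
  |-2|² = 4 < 25 = 5², so this pole is inside the contour.
  |3|² = 9 < 25 = 5², so this pole is inside the contour.

With P(z) = z - 1 and Q(z) = z^2 - z - 6, each pole is simple, so Res(f, z₀) = P(z₀)/Q'(z₀) with Q'(z) = 2*z - 1.
  Res(f, -2) = P(-2)/Q'(-2) = (-3)/(-5) = 3/5
  Res(f, 3) = P(3)/Q'(3) = (2)/(5) = 2/5

Sum of residues inside C: 1
∮_C f(z) dz = 2πi · (1) = 2*I*pi

Final answer: 2*I*pi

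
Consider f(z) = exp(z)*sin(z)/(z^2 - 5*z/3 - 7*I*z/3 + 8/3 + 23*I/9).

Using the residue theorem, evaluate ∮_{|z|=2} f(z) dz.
By the residue theorem, ∮_C f(z) dz = 2πi · (sum of the residues of f at the poles inside |z| = 2).

The denominator factors as (z - 2/3 - 3*I)*(z - 1 + 2*I/3), so the singularities of f are simple poles at z = 2/3 + 3*I, z = 1 - 2*I/3.
  |2/3 + 3*I|² = 85/9 > 4 = 2², so this pole is outside the contour.
  |1 - 2*I/3|² = 13/9 < 4 = 2², so this pole is inside the contour.

With P(z) = exp(z)*sin(z) and Q(z) = z^2 - 5*z/3 - 7*I*z/3 + 8/3 + 23*I/9, each pole is simple, so Res(f, z₀) = P(z₀)/Q'(z₀) with Q'(z) = 2*z - 5/3 - 7*I/3.
  Res(f, 1 - 2*I/3) = P(1 - 2*I/3)/Q'(1 - 2*I/3) = (exp(1 - 2*I/3)*sin(1 - 2*I/3))/(1/3 - 11*I/3) = (3/122 + 33*I/122)*exp(1 - 2*I/3)*sin(1 - 2*I/3)

∮_C f(z) dz = 2πi · ((3/122 + 33*I/122)*exp(1 - 2*I/3)*sin(1 - 2*I/3)) = pi*(-33/61 + 3*I/61)*exp(1 - 2*I/3)*sin(1 - 2*I/3)

Final answer: pi*(-33/61 + 3*I/61)*exp(1 - 2*I/3)*sin(1 - 2*I/3)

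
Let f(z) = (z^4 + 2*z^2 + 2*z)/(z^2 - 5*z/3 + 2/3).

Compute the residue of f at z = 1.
Write f(z) = P(z)/Q(z) with P(z) = z^4 + 2*z^2 + 2*z and Q(z) = z^2 - 5*z/3 + 2/3.
The denominator factors as Q(z) = (z - 1)*(z - 2/3), so z = 1 is a simple zero of Q and P is analytic there; z = 1 is therefore a simple pole and
  Res(f, z₀) = P(z₀)/Q'(z₀).

Q'(z) = 2*z - 5/3, so Q'(1) = 1/3.
P(1) = 5.

Res(f, 1) = (5)/(1/3) = 15

Final answer: 15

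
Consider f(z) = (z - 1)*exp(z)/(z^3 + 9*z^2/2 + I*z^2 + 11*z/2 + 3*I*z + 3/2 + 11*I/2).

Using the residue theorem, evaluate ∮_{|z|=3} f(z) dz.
pi*(28/75 + 4*I/75)*exp(-I) + pi*(8/25 + 4*I/5)*exp(-3/2 + I)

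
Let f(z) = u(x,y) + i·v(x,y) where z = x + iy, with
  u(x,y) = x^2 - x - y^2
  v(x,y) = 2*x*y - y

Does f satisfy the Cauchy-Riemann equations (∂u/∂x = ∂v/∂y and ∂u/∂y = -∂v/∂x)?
∂u/∂x = 2*x - 1
∂v/∂y = 2*x - 1
∂u/∂y = -2*y
∂v/∂x = 2*y
∂u/∂x = ∂v/∂y and ∂u/∂y = -∂v/∂x hold identically; f is analytic.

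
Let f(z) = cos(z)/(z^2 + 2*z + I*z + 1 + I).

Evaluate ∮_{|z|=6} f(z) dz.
By the residue theorem, ∮_C f(z) dz = 2πi · (sum of the residues of f at the poles inside |z| = 6).

The denominator factors as (z + 1)*(z + 1 + I), so the singularities of f are simple poles at z = -1, z = -1 - I.
  |-1|² = 1 < 36 = 6², so this pole is inside the contour.
  |-1 - I|² = 2 < 36 = 6², so this pole is inside the contour.

With P(z) = cos(z) and Q(z) = z^2 + 2*z + I*z + 1 + I, each pole is simple, so Res(f, z₀) = P(z₀)/Q'(z₀) with Q'(z) = 2*z + 2 + I.
  Res(f, -1) = P(-1)/Q'(-1) = (cos(1))/(I) = -I*cos(1)
  Res(f, -1 - I) = P(-1 - I)/Q'(-1 - I) = (cos(1 + I))/(-I) = I*cos(1 + I)

Sum of residues inside C: -I*cos(1) + I*cos(1 + I)
∮_C f(z) dz = 2πi · (-I*cos(1) + I*cos(1 + I)) = 2*pi*cos(1) - 2*pi*cos(1 + I)

Final answer: 2*pi*cos(1) - 2*pi*cos(1 + I)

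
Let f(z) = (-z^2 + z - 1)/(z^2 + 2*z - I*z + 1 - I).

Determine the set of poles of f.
{-1, -1 + I}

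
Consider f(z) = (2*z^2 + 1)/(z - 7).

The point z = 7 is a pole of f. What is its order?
Factor the denominator:
  z - 7 = (z - 7)

The numerator P(z) = 2*z^2 + 1 has P(7) = 99 ≠ 0, so no factor of (z - 7) cancels.
Near z = 7 we can therefore write f(z) = g(z)/(z - 7) with g analytic at 7 and g(7) ≠ 0 (g is just the numerator).

Hence z = 7 is a pole of order 1.

Final answer: 1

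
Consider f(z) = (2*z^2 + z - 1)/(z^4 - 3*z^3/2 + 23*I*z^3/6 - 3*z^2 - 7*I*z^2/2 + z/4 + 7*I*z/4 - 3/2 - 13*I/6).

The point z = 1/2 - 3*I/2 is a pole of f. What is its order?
Factor the denominator:
  z^4 - 3*z^3/2 + 23*I*z^3/6 - 3*z^2 - 7*I*z^2/2 + z/4 + 7*I*z/4 - 3/2 - 13*I/6 = (z - 1/2 + 3*I/2)^3*(z - 2*I/3)

The numerator P(z) = 2*z^2 + z - 1 has P(1/2 - 3*I/2) = -9/2 - 9*I/2 ≠ 0, so no factor of (z - 1/2 + 3*I/2) cancels.
Near z = 1/2 - 3*I/2 we can therefore write f(z) = g(z)/(z - 1/2 + 3*I/2)^3 with g analytic at 1/2 - 3*I/2 and g(1/2 - 3*I/2) ≠ 0 (g is the numerator divided by the remaining denominator factors).

Hence z = 1/2 - 3*I/2 is a pole of order 3.

Final answer: 3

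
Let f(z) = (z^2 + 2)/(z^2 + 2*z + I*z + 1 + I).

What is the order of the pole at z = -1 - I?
Factor the denominator:
  z^2 + 2*z + I*z + 1 + I = (z + 1 + I)*(z + 1)

The numerator P(z) = z^2 + 2 has P(-1 - I) = 2 + 2*I ≠ 0, so no factor of (z + 1 + I) cancels.
Near z = -1 - I we can therefore write f(z) = g(z)/(z + 1 + I) with g analytic at -1 - I and g(-1 - I) ≠ 0 (g is the numerator divided by the remaining denominator factors).

Hence z = -1 - I is a pole of order 1.

Final answer: 1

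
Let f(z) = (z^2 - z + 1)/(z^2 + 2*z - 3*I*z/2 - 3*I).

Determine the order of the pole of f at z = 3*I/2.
Factor the denominator:
  z^2 + 2*z - 3*I*z/2 - 3*I = (z - 3*I/2)*(z + 2)

The numerator P(z) = z^2 - z + 1 has P(3*I/2) = -5/4 - 3*I/2 ≠ 0, so no factor of (z - 3*I/2) cancels.
Near z = 3*I/2 we can therefore write f(z) = g(z)/(z - 3*I/2) with g analytic at 3*I/2 and g(3*I/2) ≠ 0 (g is the numerator divided by the remaining denominator factors).

Hence z = 3*I/2 is a pole of order 1.

Final answer: 1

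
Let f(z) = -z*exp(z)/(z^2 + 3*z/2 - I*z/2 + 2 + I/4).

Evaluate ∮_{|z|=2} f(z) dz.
By the residue theorem, ∮_C f(z) dz = 2πi · (sum of the residues of f at the poles inside |z| = 2).

The denominator factors as (z + 1 - 3*I/2)*(z + 1/2 + I), so the singularities of f are simple poles at z = -1 + 3*I/2, z = -1/2 - I.
  |-1 + 3*I/2|² = 13/4 < 4 = 2², so this pole is inside the contour.
  |-1/2 - I|² = 5/4 < 4 = 2², so this pole is inside the contour.

With P(z) = -z*exp(z) and Q(z) = z^2 + 3*z/2 - I*z/2 + 2 + I/4, each pole is simple, so Res(f, z₀) = P(z₀)/Q'(z₀) with Q'(z) = 2*z + 3/2 - I/2.
  Res(f, -1 + 3*I/2) = P(-1 + 3*I/2)/Q'(-1 + 3*I/2) = ((1 - 3*I/2)*exp(-1 + 3*I/2))/(-1/2 + 5*I/2) = (-17/26 - 7*I/26)*exp(-1 + 3*I/2)
  Res(f, -1/2 - I) = P(-1/2 - I)/Q'(-1/2 - I) = ((1/2 + I)*exp(-1/2 - I))/(1/2 - 5*I/2) = (-9/26 + 7*I/26)*exp(-1/2 - I)

Sum of residues inside C: (-17/26 - 7*I/26)*exp(-1 + 3*I/2) + (-9/26 + 7*I/26)*exp(-1/2 - I)
∮_C f(z) dz = 2πi · ((-17/26 - 7*I/26)*exp(-1 + 3*I/2) + (-9/26 + 7*I/26)*exp(-1/2 - I)) = pi*(-7/13 - 9*I/13)*exp(-1/2 - I) + pi*(7/13 - 17*I/13)*exp(-1 + 3*I/2)

Final answer: pi*(-7/13 - 9*I/13)*exp(-1/2 - I) + pi*(7/13 - 17*I/13)*exp(-1 + 3*I/2)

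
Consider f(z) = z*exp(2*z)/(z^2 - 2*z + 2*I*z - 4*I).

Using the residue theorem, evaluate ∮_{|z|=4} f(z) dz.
By the residue theorem, ∮_C f(z) dz = 2πi · (sum of the residues of f at the poles inside |z| = 4).

The denominator factors as (z + 2*I)*(z - 2), so the singularities of f are simple poles at z = -2*I, z = 2.
  |-2*I|² = 4 < 16 = 4², so this pole is inside the contour.
  |2|² = 4 < 16 = 4², so this pole is inside the contour.

With P(z) = z*exp(2*z) and Q(z) = z^2 - 2*z + 2*I*z - 4*I, each pole is simple, so Res(f, z₀) = P(z₀)/Q'(z₀) with Q'(z) = 2*z - 2 + 2*I.
  Res(f, -2*I) = P(-2*I)/Q'(-2*I) = (-2*I*exp(-4*I))/(-2 - 2*I) = (1/2 + I/2)*exp(-4*I)
  Res(f, 2) = P(2)/Q'(2) = (2*exp(4))/(2 + 2*I) = (1/2 - I/2)*exp(4)

Sum of residues inside C: (1/2 - I/2)*exp(4) + (1/2 + I/2)*exp(-4*I)
∮_C f(z) dz = 2πi · ((1/2 - I/2)*exp(4) + (1/2 + I/2)*exp(-4*I)) = pi*(-1 + I)*exp(-4*I) + pi*(1 + I)*exp(4)

Final answer: pi*(-1 + I)*exp(-4*I) + pi*(1 + I)*exp(4)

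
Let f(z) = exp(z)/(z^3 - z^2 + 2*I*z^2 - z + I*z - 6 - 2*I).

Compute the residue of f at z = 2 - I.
Write f(z) = P(z)/Q(z) with P(z) = exp(z) and Q(z) = z^3 - z^2 + 2*I*z^2 - z + I*z - 6 - 2*I.
The denominator factors as Q(z) = (z - 2 + I)*(z + 2*I)*(z + 1 - I), so z = 2 - I is a simple zero of Q and P is analytic there; z = 2 - I is therefore a simple pole and
  Res(f, z₀) = P(z₀)/Q'(z₀).

Q'(z) = 3*z^2 - 2*z + 4*I*z - 1 + I, so Q'(2 - I) = 8 - I.
P(2 - I) = exp(2 - I).

Res(f, 2 - I) = (exp(2 - I))/(8 - I) = (8/65 + I/65)*exp(2 - I)

Final answer: (8/65 + I/65)*exp(2 - I)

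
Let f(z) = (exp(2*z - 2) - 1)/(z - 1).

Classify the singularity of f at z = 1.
Let u = z - 1. The exponent is 2*z - 2 = 2u, so
  f = (e^(2u) - 1)/u = ((2u) + (2u)^2/2 + (2u)^3/6 + ...)/u = 2 + (2)*u + (4/3)*u^2 + ...
The Laurent expansion about u = 0 has no negative powers; equivalently lim_{z→1} f(z) = 2 exists and is finite.
So the singularity is removable.

Final answer: removable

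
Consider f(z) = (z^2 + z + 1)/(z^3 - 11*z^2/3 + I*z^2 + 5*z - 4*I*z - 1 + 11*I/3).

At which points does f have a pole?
{2/3 - I, 1 - I, 2 + I}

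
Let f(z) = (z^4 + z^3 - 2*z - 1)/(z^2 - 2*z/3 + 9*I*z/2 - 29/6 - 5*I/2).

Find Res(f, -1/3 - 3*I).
-103216/3915 + 14062*I/435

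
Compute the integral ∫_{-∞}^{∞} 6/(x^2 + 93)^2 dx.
Let f(z) = 6/(z^2 + 93)^2. The denominator has no real zeros and deg Q - deg P = 4 ≥ 2, so the integral of f over the upper semicircle |z| = R tends to 0 as R → ∞. Closing the contour in the upper half-plane,
  ∫_{-∞}^{∞} f(x) dx = 2πi · Σ Res(f, z_k)  over the poles with Im z_k > 0.

Zeros of the denominator: z^2 + 93 = 0 gives z = ±sqrt(93)*I.
Upper half-plane: z = sqrt(93)*I (a pole of order 2).

Write f(z) = g(z)/(z - sqrt(93)*I)^2 with g(z) = 6/(z + sqrt(93)*I)^2. For a double pole, Res(f, z₀) = g'(z₀):
  g'(z) = -12/(z + sqrt(93)*I)^3
  Res(f, sqrt(93)*I) = g'(sqrt(93)*I) = -sqrt(93)*I/5766

∫_{-∞}^{∞} f(x) dx = 2πi · (-sqrt(93)*I/5766) = sqrt(93)*pi/2883

Final answer: sqrt(93)*pi/2883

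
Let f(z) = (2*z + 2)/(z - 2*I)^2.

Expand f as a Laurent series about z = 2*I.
Put w = z - (2*I), i.e. z = w + 2*I. The denominator is w^2, so it suffices to rewrite the numerator in powers of w.

P(z) = 2*z + 2
P(w + 2*I) = 2 + 4*I + 2*w

Dividing each term by w^2:
  f = (2 + 4*I)/w^2 + 2/w

Substituting back w = z - 2*I:
  f(z) = (2 + 4*I)/(z - 2*I)^2 + 2/(z - 2*I)

The series is finite because the numerator is a polynomial; the negative powers form the principal part, and the coefficient of 1/(z - 2*I) gives Res(f, 2*I) = 2.

Final answer: (2 + 4*I)/(z - 2*I)^2 + 2/(z - 2*I)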